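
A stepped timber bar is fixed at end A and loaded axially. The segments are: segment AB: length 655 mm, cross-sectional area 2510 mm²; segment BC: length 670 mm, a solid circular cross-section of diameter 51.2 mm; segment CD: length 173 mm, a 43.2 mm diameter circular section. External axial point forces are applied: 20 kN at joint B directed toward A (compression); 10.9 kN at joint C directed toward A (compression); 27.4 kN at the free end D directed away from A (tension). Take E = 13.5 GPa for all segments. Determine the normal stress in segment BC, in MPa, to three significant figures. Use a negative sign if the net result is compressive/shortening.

8.01 MPa

Internal axial forces (sectioning from the free end, tension +): N_CD = 27.4 kN, N_BC = 16.5 kN, N_AB = -3.5 kN.
A_BC = 2059 mm².
σ_BC = N_BC/A_BC = 16500/2059 = 8.014 MPa.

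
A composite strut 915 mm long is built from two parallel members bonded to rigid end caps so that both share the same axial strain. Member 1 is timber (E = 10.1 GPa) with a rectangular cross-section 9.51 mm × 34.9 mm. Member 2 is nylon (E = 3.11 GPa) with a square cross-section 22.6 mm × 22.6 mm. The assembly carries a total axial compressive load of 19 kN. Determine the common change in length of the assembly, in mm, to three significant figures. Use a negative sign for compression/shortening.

-3.52 mm

A_1 = 331.9 mm².
A_2 = 510.8 mm².
Equal strain + equilibrium ⇒ each member carries load in proportion to AE: A₁E₁ = 3352000 N, A₂E₂ = 1588000 N, ΣAE = 4941000 N.
δ = PL/ΣAE = -19000·915/4941000 = -3.519 mm.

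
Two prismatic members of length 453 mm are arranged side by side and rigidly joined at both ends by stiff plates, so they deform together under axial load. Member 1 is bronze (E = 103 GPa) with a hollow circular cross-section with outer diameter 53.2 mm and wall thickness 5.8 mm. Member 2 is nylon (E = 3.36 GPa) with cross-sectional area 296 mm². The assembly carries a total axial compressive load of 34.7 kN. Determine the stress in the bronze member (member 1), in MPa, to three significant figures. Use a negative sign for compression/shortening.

A_1 = 863.7 mm².
Equal strain + equilibrium ⇒ each member carries load in proportion to AE: A₁E₁ = 88960000 N, A₂E₂ = 994600 N, ΣAE = 89950000 N.
σ₁ = P·E₁/ΣAE = -34700·103000/89950000 = -39.73 MPa.

-39.7 MPa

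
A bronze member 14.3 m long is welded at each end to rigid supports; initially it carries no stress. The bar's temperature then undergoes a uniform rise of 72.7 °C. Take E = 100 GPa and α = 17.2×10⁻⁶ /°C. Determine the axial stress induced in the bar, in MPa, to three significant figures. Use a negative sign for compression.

-125 MPa

Free thermal expansion αLΔT = 17.2e-6 · 14300 · 72.7 = 17.88 mm.
The walls impose strain ε = −(17.88)/14300 = -1.2504e-03; σ = Eε = 100000 · -1.2504e-03 = -125 MPa.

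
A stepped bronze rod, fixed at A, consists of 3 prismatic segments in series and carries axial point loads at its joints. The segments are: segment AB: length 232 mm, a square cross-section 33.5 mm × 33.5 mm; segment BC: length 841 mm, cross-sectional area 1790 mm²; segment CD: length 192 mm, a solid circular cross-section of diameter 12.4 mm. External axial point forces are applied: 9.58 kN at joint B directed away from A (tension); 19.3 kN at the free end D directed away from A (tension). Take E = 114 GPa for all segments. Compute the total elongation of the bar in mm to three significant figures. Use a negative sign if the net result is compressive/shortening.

Internal axial forces (sectioning from the free end, tension +): N_CD = 19.3 kN, N_BC = 19.3 kN, N_AB = 28.88 kN.
A_AB = 1122 mm².
A_CD = 120.8 mm².
δ_AB = 28880·232/(1122·114000) = 0.05237 mm
δ_BC = 19300·841/(1790·114000) = 0.07954 mm
δ_CD = 19300·192/(120.8·114000) = 0.2692 mm
δ = Σδ_i = 0.4011 mm.

0.401 mm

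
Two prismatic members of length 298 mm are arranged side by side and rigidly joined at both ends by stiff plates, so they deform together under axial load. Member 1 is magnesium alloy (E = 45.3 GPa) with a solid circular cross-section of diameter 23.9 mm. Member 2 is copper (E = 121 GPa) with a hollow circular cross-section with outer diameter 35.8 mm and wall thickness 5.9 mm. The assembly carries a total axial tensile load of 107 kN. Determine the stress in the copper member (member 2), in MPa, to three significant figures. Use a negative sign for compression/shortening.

A_1 = 448.6 mm².
A_2 = 554.2 mm².
Equal strain + equilibrium ⇒ each member carries load in proportion to AE: A₁E₁ = 20320000 N, A₂E₂ = 67060000 N, ΣAE = 87380000 N.
σ₂ = P·E₂/ΣAE = 107000·121000/87380000 = 148.2 MPa.

148 MPa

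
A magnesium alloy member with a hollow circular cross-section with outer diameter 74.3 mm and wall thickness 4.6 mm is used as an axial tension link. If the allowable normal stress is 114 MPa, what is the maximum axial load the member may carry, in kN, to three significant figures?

115 kN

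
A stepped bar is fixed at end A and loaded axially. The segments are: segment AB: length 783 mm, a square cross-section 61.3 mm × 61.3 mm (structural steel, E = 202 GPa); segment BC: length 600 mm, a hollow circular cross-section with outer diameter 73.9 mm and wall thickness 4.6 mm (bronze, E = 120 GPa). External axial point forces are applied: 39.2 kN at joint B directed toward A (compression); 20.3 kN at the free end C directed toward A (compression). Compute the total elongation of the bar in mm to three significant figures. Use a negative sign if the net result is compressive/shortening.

Internal axial forces (sectioning from the free end, tension +): N_BC = -20.3 kN, N_AB = -59.5 kN.
A_AB = 3758 mm².
A_BC = 1001 mm².
δ_AB = -59500·783/(3758·202000) = -0.06138 mm
δ_BC = -20300·600/(1001·120000) = -0.1014 mm
δ = Σδ_i = -0.1627 mm.

-0.163 mm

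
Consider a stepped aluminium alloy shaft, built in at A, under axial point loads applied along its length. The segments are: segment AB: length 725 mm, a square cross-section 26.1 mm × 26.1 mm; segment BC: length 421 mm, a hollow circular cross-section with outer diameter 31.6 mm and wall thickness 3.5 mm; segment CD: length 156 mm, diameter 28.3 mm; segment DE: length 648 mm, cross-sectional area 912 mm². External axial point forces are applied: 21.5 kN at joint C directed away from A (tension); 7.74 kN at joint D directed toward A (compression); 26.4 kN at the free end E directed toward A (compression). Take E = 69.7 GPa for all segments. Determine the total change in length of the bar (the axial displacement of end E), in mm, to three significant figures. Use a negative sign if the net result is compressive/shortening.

-0.831 mm

Internal axial forces (sectioning from the free end, tension +): N_DE = -26.4 kN, N_CD = -34.14 kN, N_BC = -12.64 kN, N_AB = -12.64 kN.
A_AB = 681.2 mm².
A_BC = 309 mm².
A_CD = 629 mm².
δ_AB = -12640·725/(681.2·69700) = -0.193 mm
δ_BC = -12640·421/(309·69700) = -0.2471 mm
δ_CD = -34140·156/(629·69700) = -0.1215 mm
δ_DE = -26400·648/(912·69700) = -0.2691 mm
δ = Σδ_i = -0.8307 mm.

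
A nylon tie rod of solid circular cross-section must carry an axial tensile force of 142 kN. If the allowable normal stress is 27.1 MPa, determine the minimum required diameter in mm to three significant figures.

81.7 mm

Required area A ≥ P/σ_allow = 142000/27.1 = 5240 mm².
For a solid circular section, d ≥ √(4A/π) = 81.68 mm.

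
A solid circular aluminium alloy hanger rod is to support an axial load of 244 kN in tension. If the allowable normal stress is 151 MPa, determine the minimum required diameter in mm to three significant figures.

45.4 mm

Required area A ≥ P/σ_allow = 244000/151 = 1616 mm².
For a solid circular section, d ≥ √(4A/π) = 45.36 mm.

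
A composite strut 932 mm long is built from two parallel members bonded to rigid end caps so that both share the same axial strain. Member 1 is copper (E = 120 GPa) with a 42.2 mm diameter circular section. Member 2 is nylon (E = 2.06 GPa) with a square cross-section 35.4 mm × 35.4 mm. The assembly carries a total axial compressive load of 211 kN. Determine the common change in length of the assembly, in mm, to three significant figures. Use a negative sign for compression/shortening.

A_1 = 1399 mm².
A_2 = 1253 mm².
Equal strain + equilibrium ⇒ each member carries load in proportion to AE: A₁E₁ = 167800000 N, A₂E₂ = 2582000 N, ΣAE = 170400000 N.
δ = PL/ΣAE = -211000·932/170400000 = -1.154 mm.

-1.15 mm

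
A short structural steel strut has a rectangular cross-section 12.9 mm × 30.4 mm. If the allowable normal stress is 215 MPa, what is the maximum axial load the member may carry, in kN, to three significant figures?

84.3 kN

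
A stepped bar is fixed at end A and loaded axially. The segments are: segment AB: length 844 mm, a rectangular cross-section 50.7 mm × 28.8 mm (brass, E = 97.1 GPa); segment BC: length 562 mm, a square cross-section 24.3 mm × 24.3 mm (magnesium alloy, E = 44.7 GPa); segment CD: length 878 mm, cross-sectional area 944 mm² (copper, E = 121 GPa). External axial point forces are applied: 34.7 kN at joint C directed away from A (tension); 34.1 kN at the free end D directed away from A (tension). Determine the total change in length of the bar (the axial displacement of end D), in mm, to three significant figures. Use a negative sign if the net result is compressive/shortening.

Internal axial forces (sectioning from the free end, tension +): N_CD = 34.1 kN, N_BC = 68.8 kN, N_AB = 68.8 kN.
A_AB = 1460 mm².
A_BC = 590.5 mm².
δ_AB = 68800·844/(1460·97100) = 0.4096 mm
δ_BC = 68800·562/(590.5·44700) = 1.465 mm
δ_CD = 34100·878/(944·121000) = 0.2621 mm
δ = Σδ_i = 2.137 mm.

2.14 mm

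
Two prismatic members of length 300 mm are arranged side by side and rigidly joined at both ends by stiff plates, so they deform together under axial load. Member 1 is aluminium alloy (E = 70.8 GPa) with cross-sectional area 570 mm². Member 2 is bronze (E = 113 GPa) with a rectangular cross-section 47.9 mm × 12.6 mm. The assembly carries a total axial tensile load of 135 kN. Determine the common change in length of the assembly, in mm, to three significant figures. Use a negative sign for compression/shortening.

A_2 = 603.5 mm².
Equal strain + equilibrium ⇒ each member carries load in proportion to AE: A₁E₁ = 40360000 N, A₂E₂ = 68200000 N, ΣAE = 108600000 N.
δ = PL/ΣAE = 135000·300/108600000 = 0.3731 mm.

0.373 mm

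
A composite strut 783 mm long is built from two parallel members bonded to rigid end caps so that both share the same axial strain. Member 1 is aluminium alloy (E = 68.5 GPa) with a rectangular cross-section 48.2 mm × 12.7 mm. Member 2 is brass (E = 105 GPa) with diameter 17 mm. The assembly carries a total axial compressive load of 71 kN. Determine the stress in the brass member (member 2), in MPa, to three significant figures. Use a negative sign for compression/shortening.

-113 MPa

A_1 = 612.1 mm².
A_2 = 227 mm².
Equal strain + equilibrium ⇒ each member carries load in proportion to AE: A₁E₁ = 41930000 N, A₂E₂ = 23830000 N, ΣAE = 65760000 N.
σ₂ = P·E₂/ΣAE = -71000·105000/65760000 = -113.4 MPa.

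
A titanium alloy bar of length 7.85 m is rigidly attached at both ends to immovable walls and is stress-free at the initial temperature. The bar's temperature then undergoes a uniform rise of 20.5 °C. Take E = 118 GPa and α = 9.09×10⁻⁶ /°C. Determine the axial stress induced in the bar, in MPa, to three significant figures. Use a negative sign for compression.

Free thermal expansion αLΔT = 9.09e-6 · 7850 · 20.5 = 1.463 mm.
The walls impose strain ε = −(1.463)/7850 = -1.8634e-04; σ = Eε = 118000 · -1.8634e-04 = -21.99 MPa.

-22.0 MPa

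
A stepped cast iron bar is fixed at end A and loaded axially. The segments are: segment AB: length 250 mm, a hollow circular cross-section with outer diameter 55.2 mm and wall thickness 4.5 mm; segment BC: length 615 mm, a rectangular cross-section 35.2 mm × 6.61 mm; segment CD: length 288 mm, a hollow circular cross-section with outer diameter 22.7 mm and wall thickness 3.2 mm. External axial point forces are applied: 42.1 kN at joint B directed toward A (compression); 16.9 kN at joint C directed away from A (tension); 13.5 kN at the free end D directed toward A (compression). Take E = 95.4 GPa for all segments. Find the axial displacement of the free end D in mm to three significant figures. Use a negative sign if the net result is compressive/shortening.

Internal axial forces (sectioning from the free end, tension +): N_CD = -13.5 kN, N_BC = 3.4 kN, N_AB = -38.7 kN.
A_AB = 716.8 mm².
A_BC = 232.7 mm².
A_CD = 196 mm².
δ_AB = -38700·250/(716.8·95400) = -0.1415 mm
δ_BC = 3400·615/(232.7·95400) = 0.0942 mm
δ_CD = -13500·288/(196·95400) = -0.2079 mm
δ = Σδ_i = -0.2552 mm.

-0.255 mm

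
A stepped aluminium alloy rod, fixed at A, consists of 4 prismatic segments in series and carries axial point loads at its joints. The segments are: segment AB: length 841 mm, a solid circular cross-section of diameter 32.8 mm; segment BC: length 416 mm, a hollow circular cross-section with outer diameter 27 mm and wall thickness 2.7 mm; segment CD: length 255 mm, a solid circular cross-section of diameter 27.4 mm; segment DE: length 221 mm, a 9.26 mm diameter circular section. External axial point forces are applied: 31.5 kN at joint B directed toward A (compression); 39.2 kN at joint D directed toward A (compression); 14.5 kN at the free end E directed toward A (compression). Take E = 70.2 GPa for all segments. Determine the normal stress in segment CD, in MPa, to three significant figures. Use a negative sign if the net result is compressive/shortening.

-91.1 MPa

Internal axial forces (sectioning from the free end, tension +): N_DE = -14.5 kN, N_CD = -53.7 kN, N_BC = -53.7 kN, N_AB = -85.2 kN.
A_CD = 589.6 mm².
σ_CD = N_CD/A_CD = -53700/589.6 = -91.07 MPa.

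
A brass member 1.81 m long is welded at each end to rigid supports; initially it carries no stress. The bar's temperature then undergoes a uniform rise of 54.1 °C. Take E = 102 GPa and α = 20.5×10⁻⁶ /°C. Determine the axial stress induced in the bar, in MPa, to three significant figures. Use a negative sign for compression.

Free thermal expansion αLΔT = 20.5e-6 · 1810 · 54.1 = 2.007 mm.
The walls impose strain ε = −(2.007)/1810 = -1.1091e-03; σ = Eε = 102000 · -1.1091e-03 = -113.1 MPa.

-113 MPa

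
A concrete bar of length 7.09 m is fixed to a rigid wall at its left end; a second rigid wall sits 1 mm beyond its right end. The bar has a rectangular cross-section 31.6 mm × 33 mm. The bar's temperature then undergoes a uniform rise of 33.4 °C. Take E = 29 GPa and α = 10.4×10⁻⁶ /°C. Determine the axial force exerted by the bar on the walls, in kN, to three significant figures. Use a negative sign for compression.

Free thermal expansion αLΔT = 10.4e-6 · 7090 · 33.4 = 2.463 mm.
The walls engage after the gap closes; constrained expansion = 2.463 − 1 = 1.463 mm.
The walls impose strain ε = −(1.463)/7090 = -2.0632e-04; σ = Eε = 29000 · -2.0632e-04 = -5.983 MPa.
Wall reaction R = σ·A = -5.983·1043 = -6239 N = -6.239 kN.

-6.24 kN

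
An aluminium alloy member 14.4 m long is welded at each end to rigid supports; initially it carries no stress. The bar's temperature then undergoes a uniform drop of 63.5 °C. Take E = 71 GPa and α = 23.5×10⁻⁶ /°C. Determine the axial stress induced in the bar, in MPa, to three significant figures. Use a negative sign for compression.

Free thermal expansion αLΔT = 23.5e-6 · 14400 · -63.5 = -21.49 mm.
The walls impose strain ε = −(-21.49)/14400 = 1.4922e-03; σ = Eε = 71000 · 1.4922e-03 = 105.9 MPa.

106 MPa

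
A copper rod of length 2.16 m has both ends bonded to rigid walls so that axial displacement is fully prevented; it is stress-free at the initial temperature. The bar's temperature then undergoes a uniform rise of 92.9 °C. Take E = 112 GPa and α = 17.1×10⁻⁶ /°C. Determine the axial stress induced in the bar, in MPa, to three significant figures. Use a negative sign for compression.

-178 MPa

Free thermal expansion αLΔT = 17.1e-6 · 2160 · 92.9 = 3.431 mm.
The walls impose strain ε = −(3.431)/2160 = -1.5886e-03; σ = Eε = 112000 · -1.5886e-03 = -177.9 MPa.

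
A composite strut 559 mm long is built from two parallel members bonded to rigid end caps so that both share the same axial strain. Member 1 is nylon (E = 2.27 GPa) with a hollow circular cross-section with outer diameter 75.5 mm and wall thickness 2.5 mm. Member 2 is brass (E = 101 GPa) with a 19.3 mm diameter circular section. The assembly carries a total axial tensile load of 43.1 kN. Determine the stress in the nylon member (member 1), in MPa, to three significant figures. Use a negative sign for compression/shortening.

3.17 MPa

A_1 = 573.3 mm².
A_2 = 292.6 mm².
Equal strain + equilibrium ⇒ each member carries load in proportion to AE: A₁E₁ = 1301000 N, A₂E₂ = 29550000 N, ΣAE = 30850000 N.
σ₁ = P·E₁/ΣAE = 43100·2270/30850000 = 3.171 MPa.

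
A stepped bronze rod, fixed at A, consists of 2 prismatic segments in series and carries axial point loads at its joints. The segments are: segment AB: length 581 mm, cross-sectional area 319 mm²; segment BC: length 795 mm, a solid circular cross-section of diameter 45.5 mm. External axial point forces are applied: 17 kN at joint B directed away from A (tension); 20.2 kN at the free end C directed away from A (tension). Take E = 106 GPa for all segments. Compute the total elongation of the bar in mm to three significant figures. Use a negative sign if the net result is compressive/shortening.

0.732 mm

Internal axial forces (sectioning from the free end, tension +): N_BC = 20.2 kN, N_AB = 37.2 kN.
A_BC = 1626 mm².
δ_AB = 37200·581/(319·106000) = 0.6392 mm
δ_BC = 20200·795/(1626·106000) = 0.09318 mm
δ = Σδ_i = 0.7324 mm.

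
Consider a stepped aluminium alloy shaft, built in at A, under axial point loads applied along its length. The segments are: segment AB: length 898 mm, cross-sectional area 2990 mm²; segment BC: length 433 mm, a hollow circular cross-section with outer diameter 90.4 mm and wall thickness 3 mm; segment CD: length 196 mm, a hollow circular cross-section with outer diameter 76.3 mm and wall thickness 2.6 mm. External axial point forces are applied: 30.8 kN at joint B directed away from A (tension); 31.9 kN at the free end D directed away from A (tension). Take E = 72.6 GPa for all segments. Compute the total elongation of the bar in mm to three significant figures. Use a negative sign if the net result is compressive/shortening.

Internal axial forces (sectioning from the free end, tension +): N_CD = 31.9 kN, N_BC = 31.9 kN, N_AB = 62.7 kN.
A_BC = 823.7 mm².
A_CD = 602 mm².
δ_AB = 62700·898/(2990·72600) = 0.2594 mm
δ_BC = 31900·433/(823.7·72600) = 0.231 mm
δ_CD = 31900·196/(602·72600) = 0.1431 mm
δ = Σδ_i = 0.6334 mm.

0.633 mm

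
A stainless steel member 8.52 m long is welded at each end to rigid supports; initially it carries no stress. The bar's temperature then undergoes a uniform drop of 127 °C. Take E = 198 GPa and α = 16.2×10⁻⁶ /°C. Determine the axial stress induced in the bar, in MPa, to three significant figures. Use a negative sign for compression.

407 MPa

Free thermal expansion αLΔT = 16.2e-6 · 8520 · -127 = -17.53 mm.
The walls impose strain ε = −(-17.53)/8520 = 2.0574e-03; σ = Eε = 198000 · 2.0574e-03 = 407.4 MPa.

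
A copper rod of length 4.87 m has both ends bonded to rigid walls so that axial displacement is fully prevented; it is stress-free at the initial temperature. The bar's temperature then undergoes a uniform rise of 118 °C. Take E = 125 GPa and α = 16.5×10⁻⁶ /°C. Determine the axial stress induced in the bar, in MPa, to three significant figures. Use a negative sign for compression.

Free thermal expansion αLΔT = 16.5e-6 · 4870 · 118 = 9.482 mm.
The walls impose strain ε = −(9.482)/4870 = -1.9470e-03; σ = Eε = 125000 · -1.9470e-03 = -243.4 MPa.

-243 MPa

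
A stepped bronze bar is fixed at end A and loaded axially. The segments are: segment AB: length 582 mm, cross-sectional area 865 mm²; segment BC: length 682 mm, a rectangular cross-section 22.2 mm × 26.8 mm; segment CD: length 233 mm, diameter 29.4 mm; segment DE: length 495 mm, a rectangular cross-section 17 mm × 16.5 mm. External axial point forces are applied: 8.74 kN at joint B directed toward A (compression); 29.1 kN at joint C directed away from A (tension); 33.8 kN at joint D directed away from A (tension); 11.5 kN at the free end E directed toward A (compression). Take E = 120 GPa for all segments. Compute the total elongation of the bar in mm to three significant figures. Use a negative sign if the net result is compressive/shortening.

0.625 mm

Internal axial forces (sectioning from the free end, tension +): N_DE = -11.5 kN, N_CD = 22.3 kN, N_BC = 51.4 kN, N_AB = 42.66 kN.
A_BC = 595 mm².
A_CD = 678.9 mm².
A_DE = 280.5 mm².
δ_AB = 42660·582/(865·120000) = 0.2392 mm
δ_BC = 51400·682/(595·120000) = 0.491 mm
δ_CD = 22300·233/(678.9·120000) = 0.06378 mm
δ_DE = -11500·495/(280.5·120000) = -0.1691 mm
δ = Σδ_i = 0.6249 mm.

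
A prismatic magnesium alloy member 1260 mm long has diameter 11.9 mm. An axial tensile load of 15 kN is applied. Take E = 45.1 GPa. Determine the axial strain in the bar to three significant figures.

0.00299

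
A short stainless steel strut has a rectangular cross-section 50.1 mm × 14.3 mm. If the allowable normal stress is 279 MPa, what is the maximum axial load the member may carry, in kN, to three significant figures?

200 kN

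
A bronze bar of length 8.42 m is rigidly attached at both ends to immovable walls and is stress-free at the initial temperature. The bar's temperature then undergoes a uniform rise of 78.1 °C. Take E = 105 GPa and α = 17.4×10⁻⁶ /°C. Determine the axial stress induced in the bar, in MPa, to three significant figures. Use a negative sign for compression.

-143 MPa

Free thermal expansion αLΔT = 17.4e-6 · 8420 · 78.1 = 11.44 mm.
The walls impose strain ε = −(11.44)/8420 = -1.3589e-03; σ = Eε = 105000 · -1.3589e-03 = -142.7 MPa.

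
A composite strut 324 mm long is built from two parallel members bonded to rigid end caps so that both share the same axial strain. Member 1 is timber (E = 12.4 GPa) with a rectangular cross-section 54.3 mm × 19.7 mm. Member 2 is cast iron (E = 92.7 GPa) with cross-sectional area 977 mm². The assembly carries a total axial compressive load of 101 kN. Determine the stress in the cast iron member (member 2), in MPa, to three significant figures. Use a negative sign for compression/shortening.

-90.2 MPa

A_1 = 1070 mm².
Equal strain + equilibrium ⇒ each member carries load in proportion to AE: A₁E₁ = 13260000 N, A₂E₂ = 90570000 N, ΣAE = 103800000 N.
σ₂ = P·E₂/ΣAE = -101000·92700/103800000 = -90.17 MPa.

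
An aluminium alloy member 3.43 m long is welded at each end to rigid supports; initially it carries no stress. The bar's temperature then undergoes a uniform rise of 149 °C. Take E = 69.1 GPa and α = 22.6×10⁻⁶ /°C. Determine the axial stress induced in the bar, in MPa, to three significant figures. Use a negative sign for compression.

Free thermal expansion αLΔT = 22.6e-6 · 3430 · 149 = 11.55 mm.
The walls impose strain ε = −(11.55)/3430 = -3.3674e-03; σ = Eε = 69100 · -3.3674e-03 = -232.7 MPa.

-233 MPa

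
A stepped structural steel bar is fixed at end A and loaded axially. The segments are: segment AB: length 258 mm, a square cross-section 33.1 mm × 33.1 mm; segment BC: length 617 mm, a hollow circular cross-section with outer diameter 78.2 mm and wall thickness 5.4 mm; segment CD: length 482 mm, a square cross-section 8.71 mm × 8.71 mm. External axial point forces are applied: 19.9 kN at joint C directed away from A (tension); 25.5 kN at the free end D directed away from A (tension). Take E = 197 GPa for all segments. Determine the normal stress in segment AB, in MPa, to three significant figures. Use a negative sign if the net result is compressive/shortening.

Internal axial forces (sectioning from the free end, tension +): N_CD = 25.5 kN, N_BC = 45.4 kN, N_AB = 45.4 kN.
A_AB = 1096 mm².
σ_AB = N_AB/A_AB = 45400/1096 = 41.44 MPa.

41.4 MPa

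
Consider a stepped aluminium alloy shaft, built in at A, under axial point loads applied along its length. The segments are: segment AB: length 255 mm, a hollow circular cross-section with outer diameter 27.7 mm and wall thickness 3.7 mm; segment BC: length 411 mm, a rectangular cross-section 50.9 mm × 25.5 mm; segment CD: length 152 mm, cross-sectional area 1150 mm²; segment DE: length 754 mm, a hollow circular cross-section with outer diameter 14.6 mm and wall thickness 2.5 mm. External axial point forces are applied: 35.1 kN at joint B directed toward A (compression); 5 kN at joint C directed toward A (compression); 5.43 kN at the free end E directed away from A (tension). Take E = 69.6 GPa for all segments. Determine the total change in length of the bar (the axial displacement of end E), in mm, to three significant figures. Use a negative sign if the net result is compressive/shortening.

0.176 mm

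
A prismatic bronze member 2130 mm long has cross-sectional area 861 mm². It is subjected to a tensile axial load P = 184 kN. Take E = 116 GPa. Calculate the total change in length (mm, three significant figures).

3.92 mm

δ_mech = NL/(AE) = 184000·2130/(861·116000) = 3.924 mm.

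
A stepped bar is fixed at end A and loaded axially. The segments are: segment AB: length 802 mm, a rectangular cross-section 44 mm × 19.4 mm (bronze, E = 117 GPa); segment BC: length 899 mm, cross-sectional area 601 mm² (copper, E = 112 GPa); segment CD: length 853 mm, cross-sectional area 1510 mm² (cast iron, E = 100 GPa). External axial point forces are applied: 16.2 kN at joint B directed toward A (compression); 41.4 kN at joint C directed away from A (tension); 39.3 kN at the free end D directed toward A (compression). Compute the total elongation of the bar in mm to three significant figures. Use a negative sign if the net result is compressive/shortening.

Internal axial forces (sectioning from the free end, tension +): N_CD = -39.3 kN, N_BC = 2.1 kN, N_AB = -14.1 kN.
A_AB = 853.6 mm².
δ_AB = -14100·802/(853.6·117000) = -0.1132 mm
δ_BC = 2100·899/(601·112000) = 0.02805 mm
δ_CD = -39300·853/(1510·100000) = -0.222 mm
δ = Σδ_i = -0.3072 mm.

-0.307 mm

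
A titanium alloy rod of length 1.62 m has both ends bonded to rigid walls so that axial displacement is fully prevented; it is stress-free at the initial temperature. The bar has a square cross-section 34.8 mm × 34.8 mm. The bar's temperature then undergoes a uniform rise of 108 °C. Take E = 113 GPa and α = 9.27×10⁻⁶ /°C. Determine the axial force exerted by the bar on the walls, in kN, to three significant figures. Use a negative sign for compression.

-137 kN

Free thermal expansion αLΔT = 9.27e-6 · 1620 · 108 = 1.622 mm.
The walls impose strain ε = −(1.622)/1620 = -1.0012e-03; σ = Eε = 113000 · -1.0012e-03 = -113.1 MPa.
Wall reaction R = σ·A = -113.1·1211 = -137000 N = -137 kN.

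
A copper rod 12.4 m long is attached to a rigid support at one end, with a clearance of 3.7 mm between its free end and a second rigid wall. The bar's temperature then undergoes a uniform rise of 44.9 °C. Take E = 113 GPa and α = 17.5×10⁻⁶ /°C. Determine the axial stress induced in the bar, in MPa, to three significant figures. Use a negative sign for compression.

-55.1 MPa

Free thermal expansion αLΔT = 17.5e-6 · 12400 · 44.9 = 9.743 mm.
The walls engage after the gap closes; constrained expansion = 9.743 − 3.7 = 6.043 mm.
The walls impose strain ε = −(6.043)/12400 = -4.8736e-04; σ = Eε = 113000 · -4.8736e-04 = -55.07 MPa.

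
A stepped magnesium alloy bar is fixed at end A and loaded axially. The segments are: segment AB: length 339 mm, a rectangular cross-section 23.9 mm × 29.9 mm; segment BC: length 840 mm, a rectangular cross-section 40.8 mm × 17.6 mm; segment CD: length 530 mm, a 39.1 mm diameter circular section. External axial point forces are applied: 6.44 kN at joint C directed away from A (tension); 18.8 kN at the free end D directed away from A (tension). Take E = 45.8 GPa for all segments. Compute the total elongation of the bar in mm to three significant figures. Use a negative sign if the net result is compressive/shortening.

1.09 mm

Internal axial forces (sectioning from the free end, tension +): N_CD = 18.8 kN, N_BC = 25.24 kN, N_AB = 25.24 kN.
A_AB = 714.6 mm².
A_BC = 718.1 mm².
A_CD = 1201 mm².
δ_AB = 25240·339/(714.6·45800) = 0.2614 mm
δ_BC = 25240·840/(718.1·45800) = 0.6447 mm
δ_CD = 18800·530/(1201·45800) = 0.1812 mm
δ = Σδ_i = 1.087 mm.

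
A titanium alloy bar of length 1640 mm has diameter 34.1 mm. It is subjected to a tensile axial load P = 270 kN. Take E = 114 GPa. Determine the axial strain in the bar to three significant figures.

A = 913.3 mm².
σ = N/A = 295.6 MPa; ε = σ/E = 295.6/114000 = 2.593e-03.

0.00259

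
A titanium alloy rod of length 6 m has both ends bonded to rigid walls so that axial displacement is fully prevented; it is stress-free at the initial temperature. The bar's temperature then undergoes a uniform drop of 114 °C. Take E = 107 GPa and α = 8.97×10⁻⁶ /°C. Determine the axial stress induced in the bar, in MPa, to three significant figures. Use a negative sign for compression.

Free thermal expansion αLΔT = 8.97e-6 · 6000 · -114 = -6.135 mm.
The walls impose strain ε = −(-6.135)/6000 = 1.0226e-03; σ = Eε = 107000 · 1.0226e-03 = 109.4 MPa.

109 MPa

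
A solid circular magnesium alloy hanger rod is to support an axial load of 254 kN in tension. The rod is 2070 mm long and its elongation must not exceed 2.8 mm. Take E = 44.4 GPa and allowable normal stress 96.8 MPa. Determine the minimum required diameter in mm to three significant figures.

Required area A ≥ P/σ_allow = 254000/96.8 = 2624 mm².
For a solid circular section, d ≥ √(4A/π) = 57.8 mm.
Elongation limit: A ≥ PL/(Eδ_allow) = 254000·2070/(44400·2.8) = 4229 mm² ⇒ d ≥ 73.38 mm.
The elongation limit governs.

73.4 mm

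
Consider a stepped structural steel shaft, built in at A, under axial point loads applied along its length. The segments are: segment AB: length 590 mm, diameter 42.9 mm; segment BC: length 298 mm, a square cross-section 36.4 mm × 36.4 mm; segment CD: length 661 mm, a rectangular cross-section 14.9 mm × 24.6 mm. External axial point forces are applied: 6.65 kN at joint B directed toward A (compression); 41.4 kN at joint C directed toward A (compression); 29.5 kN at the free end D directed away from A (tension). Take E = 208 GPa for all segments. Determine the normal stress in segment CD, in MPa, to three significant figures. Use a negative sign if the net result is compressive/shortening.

Internal axial forces (sectioning from the free end, tension +): N_CD = 29.5 kN, N_BC = -11.9 kN, N_AB = -18.55 kN.
A_CD = 366.5 mm².
σ_CD = N_CD/A_CD = 29500/366.5 = 80.48 MPa.

80.5 MPa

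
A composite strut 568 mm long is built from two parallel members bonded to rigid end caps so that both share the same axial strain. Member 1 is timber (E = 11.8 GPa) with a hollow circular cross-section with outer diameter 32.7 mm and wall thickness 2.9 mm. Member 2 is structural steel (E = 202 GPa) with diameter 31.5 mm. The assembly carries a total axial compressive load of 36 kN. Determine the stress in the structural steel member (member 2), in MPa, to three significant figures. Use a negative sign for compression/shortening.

A_1 = 271.5 mm².
A_2 = 779.3 mm².
Equal strain + equilibrium ⇒ each member carries load in proportion to AE: A₁E₁ = 3204000 N, A₂E₂ = 157400000 N, ΣAE = 160600000 N.
σ₂ = P·E₂/ΣAE = -36000·202000/160600000 = -45.27 MPa.

-45.3 MPa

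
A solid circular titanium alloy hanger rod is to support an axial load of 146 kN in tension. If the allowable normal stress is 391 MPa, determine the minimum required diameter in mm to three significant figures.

Required area A ≥ P/σ_allow = 146000/391 = 373.4 mm².
For a solid circular section, d ≥ √(4A/π) = 21.8 mm.

21.8 mm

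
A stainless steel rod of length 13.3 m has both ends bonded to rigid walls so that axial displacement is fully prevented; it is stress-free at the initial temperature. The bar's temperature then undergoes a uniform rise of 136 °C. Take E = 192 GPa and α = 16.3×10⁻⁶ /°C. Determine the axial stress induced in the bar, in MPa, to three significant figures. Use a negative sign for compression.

-426 MPa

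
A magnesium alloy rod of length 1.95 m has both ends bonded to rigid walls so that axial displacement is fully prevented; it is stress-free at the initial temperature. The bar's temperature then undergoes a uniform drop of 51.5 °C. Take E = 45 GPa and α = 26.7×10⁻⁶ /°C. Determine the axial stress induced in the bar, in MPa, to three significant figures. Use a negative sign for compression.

61.9 MPa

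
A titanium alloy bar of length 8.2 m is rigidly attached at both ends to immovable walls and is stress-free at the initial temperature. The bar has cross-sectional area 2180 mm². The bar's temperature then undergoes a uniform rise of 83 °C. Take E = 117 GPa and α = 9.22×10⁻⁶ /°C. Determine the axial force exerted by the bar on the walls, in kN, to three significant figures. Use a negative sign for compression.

Free thermal expansion αLΔT = 9.22e-6 · 8200 · 83 = 6.275 mm.
The walls impose strain ε = −(6.275)/8200 = -7.6526e-04; σ = Eε = 117000 · -7.6526e-04 = -89.54 MPa.
Wall reaction R = σ·A = -89.54·2180 = -195200 N = -195.2 kN.

-195 kN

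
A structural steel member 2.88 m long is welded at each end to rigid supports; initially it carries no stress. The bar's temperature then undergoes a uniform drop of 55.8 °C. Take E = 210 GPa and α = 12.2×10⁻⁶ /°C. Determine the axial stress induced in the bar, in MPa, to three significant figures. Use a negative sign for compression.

Free thermal expansion αLΔT = 12.2e-6 · 2880 · -55.8 = -1.961 mm.
The walls impose strain ε = −(-1.961)/2880 = 6.8076e-04; σ = Eε = 210000 · 6.8076e-04 = 143 MPa.

143 MPa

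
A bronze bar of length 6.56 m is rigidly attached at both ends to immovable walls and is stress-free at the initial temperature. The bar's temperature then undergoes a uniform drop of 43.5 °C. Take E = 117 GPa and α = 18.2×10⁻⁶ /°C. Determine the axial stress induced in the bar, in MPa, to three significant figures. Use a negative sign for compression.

92.6 MPa

Free thermal expansion αLΔT = 18.2e-6 · 6560 · -43.5 = -5.194 mm.
The walls impose strain ε = −(-5.194)/6560 = 7.9170e-04; σ = Eε = 117000 · 7.9170e-04 = 92.63 MPa.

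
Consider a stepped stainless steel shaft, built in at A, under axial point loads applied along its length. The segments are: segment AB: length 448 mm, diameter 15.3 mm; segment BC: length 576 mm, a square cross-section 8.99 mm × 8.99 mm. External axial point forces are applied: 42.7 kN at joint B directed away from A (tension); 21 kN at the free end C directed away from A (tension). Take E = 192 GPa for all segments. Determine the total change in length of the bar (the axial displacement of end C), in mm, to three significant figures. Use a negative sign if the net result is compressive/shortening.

1.59 mm

Internal axial forces (sectioning from the free end, tension +): N_BC = 21 kN, N_AB = 63.7 kN.
A_AB = 183.9 mm².
A_BC = 80.82 mm².
δ_AB = 63700·448/(183.9·192000) = 0.8084 mm
δ_BC = 21000·576/(80.82·192000) = 0.7795 mm
δ = Σδ_i = 1.588 mm.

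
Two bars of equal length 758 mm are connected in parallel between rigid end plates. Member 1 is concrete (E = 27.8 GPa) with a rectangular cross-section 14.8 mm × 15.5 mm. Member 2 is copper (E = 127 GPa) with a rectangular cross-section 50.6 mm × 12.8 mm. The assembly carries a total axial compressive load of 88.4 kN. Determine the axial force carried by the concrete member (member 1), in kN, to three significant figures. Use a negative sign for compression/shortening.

-6.36 kN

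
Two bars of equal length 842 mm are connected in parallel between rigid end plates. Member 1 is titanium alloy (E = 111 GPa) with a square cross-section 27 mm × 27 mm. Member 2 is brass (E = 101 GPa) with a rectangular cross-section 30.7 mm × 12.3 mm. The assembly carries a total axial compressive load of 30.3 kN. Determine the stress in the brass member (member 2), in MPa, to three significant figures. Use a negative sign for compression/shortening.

-25.7 MPa

A_1 = 729 mm².
A_2 = 377.6 mm².
Equal strain + equilibrium ⇒ each member carries load in proportion to AE: A₁E₁ = 80920000 N, A₂E₂ = 38140000 N, ΣAE = 119100000 N.
σ₂ = P·E₂/ΣAE = -30300·101000/119100000 = -25.7 MPa.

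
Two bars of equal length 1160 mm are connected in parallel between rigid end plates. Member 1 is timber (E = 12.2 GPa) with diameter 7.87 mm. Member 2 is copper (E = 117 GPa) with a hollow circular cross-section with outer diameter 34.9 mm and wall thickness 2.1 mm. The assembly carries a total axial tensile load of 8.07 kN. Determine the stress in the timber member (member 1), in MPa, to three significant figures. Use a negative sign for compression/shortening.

A_1 = 48.65 mm².
A_2 = 216.4 mm².
Equal strain + equilibrium ⇒ each member carries load in proportion to AE: A₁E₁ = 593500 N, A₂E₂ = 25320000 N, ΣAE = 25910000 N.
σ₁ = P·E₁/ΣAE = 8070·12200/25910000 = 3.8 MPa.

3.80 MPa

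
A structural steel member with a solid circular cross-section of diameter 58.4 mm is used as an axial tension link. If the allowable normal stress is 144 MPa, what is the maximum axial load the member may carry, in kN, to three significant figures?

386 kN

A = 2679 mm².
P_max = σ_allow · A = 144 · 2679 = 385700 N = 385.7 kN.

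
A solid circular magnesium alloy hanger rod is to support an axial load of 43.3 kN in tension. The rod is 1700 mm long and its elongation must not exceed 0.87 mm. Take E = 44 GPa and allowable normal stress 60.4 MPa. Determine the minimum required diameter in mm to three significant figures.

Required area A ≥ P/σ_allow = 43300/60.4 = 716.9 mm².
For a solid circular section, d ≥ √(4A/π) = 30.21 mm.
Elongation limit: A ≥ PL/(Eδ_allow) = 43300·1700/(44000·0.87) = 1923 mm² ⇒ d ≥ 49.48 mm.
The elongation limit governs.

49.5 mm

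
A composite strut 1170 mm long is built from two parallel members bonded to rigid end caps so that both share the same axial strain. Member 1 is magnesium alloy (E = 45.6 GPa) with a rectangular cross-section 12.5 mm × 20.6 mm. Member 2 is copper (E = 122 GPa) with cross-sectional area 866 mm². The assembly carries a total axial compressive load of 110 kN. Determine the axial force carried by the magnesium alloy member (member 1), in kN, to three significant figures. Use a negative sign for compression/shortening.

-11.0 kN

A_1 = 257.5 mm².
Equal strain + equilibrium ⇒ each member carries load in proportion to AE: A₁E₁ = 11740000 N, A₂E₂ = 105700000 N, ΣAE = 117400000 N.
F₁ = P·A₁E₁/ΣAE = -110000·11740000/117400000 = -11000 N.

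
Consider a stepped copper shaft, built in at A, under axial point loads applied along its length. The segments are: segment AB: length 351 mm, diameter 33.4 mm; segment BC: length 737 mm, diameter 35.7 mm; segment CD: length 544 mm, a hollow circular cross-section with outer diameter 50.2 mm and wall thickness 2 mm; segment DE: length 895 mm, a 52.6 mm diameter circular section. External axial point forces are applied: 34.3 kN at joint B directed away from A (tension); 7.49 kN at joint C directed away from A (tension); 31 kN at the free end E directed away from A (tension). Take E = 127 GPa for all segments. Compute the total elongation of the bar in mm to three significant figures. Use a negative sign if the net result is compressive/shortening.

0.992 mm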